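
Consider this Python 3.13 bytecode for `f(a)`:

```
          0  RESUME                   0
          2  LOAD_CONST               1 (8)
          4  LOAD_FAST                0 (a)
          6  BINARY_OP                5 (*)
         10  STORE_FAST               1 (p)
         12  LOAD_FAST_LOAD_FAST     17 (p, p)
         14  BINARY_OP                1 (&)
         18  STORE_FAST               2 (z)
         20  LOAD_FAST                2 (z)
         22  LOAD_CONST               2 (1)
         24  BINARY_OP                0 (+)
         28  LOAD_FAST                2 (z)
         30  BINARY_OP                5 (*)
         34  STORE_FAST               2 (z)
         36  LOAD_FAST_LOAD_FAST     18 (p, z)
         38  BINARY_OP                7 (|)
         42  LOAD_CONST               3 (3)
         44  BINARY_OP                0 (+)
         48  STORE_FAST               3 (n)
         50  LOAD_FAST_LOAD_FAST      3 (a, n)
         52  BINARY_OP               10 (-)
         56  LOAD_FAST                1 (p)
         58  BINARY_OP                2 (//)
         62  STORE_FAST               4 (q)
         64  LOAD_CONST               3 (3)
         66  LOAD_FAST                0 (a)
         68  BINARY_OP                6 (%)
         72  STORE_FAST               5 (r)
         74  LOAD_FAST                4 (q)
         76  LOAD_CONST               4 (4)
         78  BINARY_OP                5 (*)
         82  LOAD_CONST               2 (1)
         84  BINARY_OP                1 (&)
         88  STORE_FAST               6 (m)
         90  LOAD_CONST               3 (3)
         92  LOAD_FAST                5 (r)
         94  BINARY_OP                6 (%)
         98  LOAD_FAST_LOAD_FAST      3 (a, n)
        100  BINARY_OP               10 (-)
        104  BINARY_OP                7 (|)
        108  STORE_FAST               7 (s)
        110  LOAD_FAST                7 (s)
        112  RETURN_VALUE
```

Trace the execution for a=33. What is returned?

LOAD_CONST → push 8. Stack: [8]
LOAD_FAST a → push 33. Stack: [8, 33]
BINARY_OP * → 8 * 33 = 264. Stack: [264]
STORE_FAST p → p=264. Stack: []
LOAD_FAST_LOAD_FAST p,p → push 264,264. Stack: [264, 264]
BINARY_OP & → 264 & 264 = 264. Stack: [264]
STORE_FAST z → z=264. Stack: []
LOAD_FAST z → push 264. Stack: [264]
LOAD_CONST → push 1. Stack: [264, 1]
BINARY_OP + → 264 + 1 = 265. Stack: [265]
LOAD_FAST z → push 264. Stack: [265, 264]
BINARY_OP * → 265 * 264 = 69960. Stack: [69960]
STORE_FAST z → z=69960. Stack: []
LOAD_FAST_LOAD_FAST p,z → push 264,69960. Stack: [264, 69960]
BINARY_OP | → 264 | 69960 = 69960. Stack: [69960]
LOAD_CONST → push 3. Stack: [69960, 3]
BINARY_OP + → 69960 + 3 = 69963. Stack: [69963]
STORE_FAST n → n=69963. Stack: []
LOAD_FAST_LOAD_FAST a,n → push 33,69963. Stack: [33, 69963]
BINARY_OP - → 33 - 69963 = -69930. Stack: [-69930]
LOAD_FAST p → push 264. Stack: [-69930, 264]
BINARY_OP // → -69930 // 264 = -265. Stack: [-265]
STORE_FAST q → q=-265. Stack: []
LOAD_CONST → push 3. Stack: [3]
LOAD_FAST a → push 33. Stack: [3, 33]
BINARY_OP % → 3 % 33 = 3. Stack: [3]
STORE_FAST r → r=3. Stack: []
LOAD_FAST q → push -265. Stack: [-265]
LOAD_CONST → push 4. Stack: [-265, 4]
BINARY_OP * → -265 * 4 = -1060. Stack: [-1060]
LOAD_CONST → push 1. Stack: [-1060, 1]
BINARY_OP & → -1060 & 1 = 0. Stack: [0]
STORE_FAST m → m=0. Stack: []
LOAD_CONST → push 3. Stack: [3]
LOAD_FAST r → push 3. Stack: [3, 3]
BINARY_OP % → 3 % 3 = 0. Stack: [0]
LOAD_FAST_LOAD_FAST a,n → push 33,69963. Stack: [0, 33, 69963]
BINARY_OP - → 33 - 69963 = -69930. Stack: [0, -69930]
BINARY_OP | → 0 | -69930 = -69930. Stack: [-69930]
STORE_FAST s → s=-69930. Stack: []
LOAD_FAST s → push -69930. Stack: [-69930]
RETURN_VALUE → return -69930.

-69930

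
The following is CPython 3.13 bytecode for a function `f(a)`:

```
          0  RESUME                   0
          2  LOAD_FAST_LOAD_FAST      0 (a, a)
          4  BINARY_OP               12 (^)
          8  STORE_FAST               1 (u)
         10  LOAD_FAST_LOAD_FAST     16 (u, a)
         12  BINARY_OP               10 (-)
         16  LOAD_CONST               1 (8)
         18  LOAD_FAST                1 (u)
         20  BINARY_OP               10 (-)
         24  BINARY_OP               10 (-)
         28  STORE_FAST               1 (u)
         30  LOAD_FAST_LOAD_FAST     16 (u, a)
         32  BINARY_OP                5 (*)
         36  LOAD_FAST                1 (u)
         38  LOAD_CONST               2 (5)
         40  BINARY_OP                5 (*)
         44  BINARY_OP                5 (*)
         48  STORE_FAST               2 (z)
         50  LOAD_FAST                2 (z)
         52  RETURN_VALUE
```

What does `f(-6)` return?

-120

LOAD_FAST_LOAD_FAST a,a → push -6,-6. Stack: [-6, -6]
BINARY_OP ^ → -6 ^ -6 = 0. Stack: [0]
STORE_FAST u → u=0. Stack: []
LOAD_FAST_LOAD_FAST u,a → push 0,-6. Stack: [0, -6]
BINARY_OP - → 0 - -6 = 6. Stack: [6]
LOAD_CONST → push 8. Stack: [6, 8]
LOAD_FAST u → push 0. Stack: [6, 8, 0]
BINARY_OP - → 8 - 0 = 8. Stack: [6, 8]
BINARY_OP - → 6 - 8 = -2. Stack: [-2]
STORE_FAST u → u=-2. Stack: []
LOAD_FAST_LOAD_FAST u,a → push -2,-6. Stack: [-2, -6]
BINARY_OP * → -2 * -6 = 12. Stack: [12]
LOAD_FAST u → push -2. Stack: [12, -2]
LOAD_CONST → push 5. Stack: [12, -2, 5]
BINARY_OP * → -2 * 5 = -10. Stack: [12, -10]
BINARY_OP * → 12 * -10 = -120. Stack: [-120]
STORE_FAST z → z=-120. Stack: []
LOAD_FAST z → push -120. Stack: [-120]
RETURN_VALUE → return -120.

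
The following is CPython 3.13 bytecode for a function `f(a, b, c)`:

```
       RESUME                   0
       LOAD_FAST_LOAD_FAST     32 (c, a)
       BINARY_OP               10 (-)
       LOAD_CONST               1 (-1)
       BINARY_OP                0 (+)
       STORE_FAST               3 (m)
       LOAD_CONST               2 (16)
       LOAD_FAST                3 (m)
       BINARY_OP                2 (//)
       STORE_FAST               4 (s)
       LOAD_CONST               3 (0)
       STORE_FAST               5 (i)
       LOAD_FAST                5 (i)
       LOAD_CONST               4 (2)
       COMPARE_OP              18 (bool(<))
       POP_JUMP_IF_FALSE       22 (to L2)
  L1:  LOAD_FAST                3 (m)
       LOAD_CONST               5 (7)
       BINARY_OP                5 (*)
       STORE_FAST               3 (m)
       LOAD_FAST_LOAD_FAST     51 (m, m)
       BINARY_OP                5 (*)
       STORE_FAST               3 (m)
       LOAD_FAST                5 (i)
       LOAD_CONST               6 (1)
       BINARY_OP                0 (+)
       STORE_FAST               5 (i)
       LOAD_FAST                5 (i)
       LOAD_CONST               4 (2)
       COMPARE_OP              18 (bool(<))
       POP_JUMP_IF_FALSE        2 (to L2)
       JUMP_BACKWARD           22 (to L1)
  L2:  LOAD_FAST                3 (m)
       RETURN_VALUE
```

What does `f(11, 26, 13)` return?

117649

LOAD_FAST_LOAD_FAST c,a → push 13,11. Stack: [13, 11]
BINARY_OP - → 13 - 11 = 2. Stack: [2]
LOAD_CONST → push -1. Stack: [2, -1]
BINARY_OP + → 2 + -1 = 1. Stack: [1]
STORE_FAST m → m=1. Stack: []
LOAD_CONST → push 16. Stack: [16]
LOAD_FAST m → push 1. Stack: [16, 1]
BINARY_OP // → 16 // 1 = 16. Stack: [16]
STORE_FAST s → s=16. Stack: []
LOAD_CONST → push 0. Stack: [0]
STORE_FAST i → i=0. Stack: []
LOAD_FAST i → push 0. Stack: [0]
LOAD_CONST → push 2. Stack: [0, 2]
COMPARE_OP bool(<) → 0 vs 2 = True. Stack: [True]
POP_JUMP_IF_FALSE → pop True; no jump. Stack: []
LOAD_FAST m → push 1. Stack: [1]
LOAD_CONST → push 7. Stack: [1, 7]
BINARY_OP * → 1 * 7 = 7. Stack: [7]
STORE_FAST m → m=7. Stack: []
LOAD_FAST_LOAD_FAST m,m → push 7,7. Stack: [7, 7]
BINARY_OP * → 7 * 7 = 49. Stack: [49]
STORE_FAST m → m=49. Stack: []
LOAD_FAST i → push 0. Stack: [0]
LOAD_CONST → push 1. Stack: [0, 1]
BINARY_OP + → 0 + 1 = 1. Stack: [1]
STORE_FAST i → i=1. Stack: []
LOAD_FAST i → push 1. Stack: [1]
LOAD_CONST → push 2. Stack: [1, 2]
COMPARE_OP bool(<) → 1 vs 2 = True. Stack: [True]
POP_JUMP_IF_FALSE → pop True; no jump. Stack: []
LOAD_FAST m → push 49. Stack: [49]
LOAD_CONST → push 7. Stack: [49, 7]
BINARY_OP * → 49 * 7 = 343. Stack: [343]
STORE_FAST m → m=343. Stack: []
LOAD_FAST_LOAD_FAST m,m → push 343,343. Stack: [343, 343]
BINARY_OP * → 343 * 343 = 117649. Stack: [117649]
STORE_FAST m → m=117649. Stack: []
LOAD_FAST i → push 1. Stack: [1]
LOAD_CONST → push 1. Stack: [1, 1]
BINARY_OP + → 1 + 1 = 2. Stack: [2]
STORE_FAST i → i=2. Stack: []
LOAD_FAST i → push 2. Stack: [2]
LOAD_CONST → push 2. Stack: [2, 2]
COMPARE_OP bool(<) → 2 vs 2 = False. Stack: [False]
POP_JUMP_IF_FALSE → pop False; jump. Stack: []
LOAD_FAST m → push 117649. Stack: [117649]
RETURN_VALUE → return 117649.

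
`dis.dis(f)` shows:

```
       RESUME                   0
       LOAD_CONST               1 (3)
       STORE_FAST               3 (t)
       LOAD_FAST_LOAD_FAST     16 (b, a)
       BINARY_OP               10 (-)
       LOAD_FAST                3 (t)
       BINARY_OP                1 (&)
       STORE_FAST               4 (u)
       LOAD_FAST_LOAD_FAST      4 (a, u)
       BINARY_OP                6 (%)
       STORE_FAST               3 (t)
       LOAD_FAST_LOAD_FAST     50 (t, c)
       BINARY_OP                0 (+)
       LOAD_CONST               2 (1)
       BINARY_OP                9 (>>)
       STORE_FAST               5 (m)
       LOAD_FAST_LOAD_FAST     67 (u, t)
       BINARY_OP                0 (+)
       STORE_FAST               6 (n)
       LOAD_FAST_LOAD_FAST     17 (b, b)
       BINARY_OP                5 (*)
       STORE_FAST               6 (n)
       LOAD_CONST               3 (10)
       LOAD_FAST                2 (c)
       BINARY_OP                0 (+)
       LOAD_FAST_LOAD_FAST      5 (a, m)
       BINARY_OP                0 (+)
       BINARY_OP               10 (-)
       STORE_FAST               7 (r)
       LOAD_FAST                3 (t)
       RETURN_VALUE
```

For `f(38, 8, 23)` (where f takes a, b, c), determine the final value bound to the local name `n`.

LOAD_CONST → push 3. Stack: [3]
STORE_FAST t → t=3. Stack: []
LOAD_FAST_LOAD_FAST b,a → push 8,38. Stack: [8, 38]
BINARY_OP - → 8 - 38 = -30. Stack: [-30]
LOAD_FAST t → push 3. Stack: [-30, 3]
BINARY_OP & → -30 & 3 = 2. Stack: [2]
STORE_FAST u → u=2. Stack: []
LOAD_FAST_LOAD_FAST a,u → push 38,2. Stack: [38, 2]
BINARY_OP % → 38 % 2 = 0. Stack: [0]
STORE_FAST t → t=0. Stack: []
LOAD_FAST_LOAD_FAST t,c → push 0,23. Stack: [0, 23]
BINARY_OP + → 0 + 23 = 23. Stack: [23]
LOAD_CONST → push 1. Stack: [23, 1]
BINARY_OP >> → 23 >> 1 = 11. Stack: [11]
STORE_FAST m → m=11. Stack: []
LOAD_FAST_LOAD_FAST u,t → push 2,0. Stack: [2, 0]
BINARY_OP + → 2 + 0 = 2. Stack: [2]
STORE_FAST n → n=2. Stack: []
LOAD_FAST_LOAD_FAST b,b → push 8,8. Stack: [8, 8]
BINARY_OP * → 8 * 8 = 64. Stack: [64]
STORE_FAST n → n=64. Stack: []
LOAD_CONST → push 10. Stack: [10]
LOAD_FAST c → push 23. Stack: [10, 23]
BINARY_OP + → 10 + 23 = 33. Stack: [33]
LOAD_FAST_LOAD_FAST a,m → push 38,11. Stack: [33, 38, 11]
BINARY_OP + → 38 + 11 = 49. Stack: [33, 49]
BINARY_OP - → 33 - 49 = -16. Stack: [-16]
STORE_FAST r → r=-16. Stack: []
LOAD_FAST t → push 0. Stack: [0]
RETURN_VALUE → return 0.

64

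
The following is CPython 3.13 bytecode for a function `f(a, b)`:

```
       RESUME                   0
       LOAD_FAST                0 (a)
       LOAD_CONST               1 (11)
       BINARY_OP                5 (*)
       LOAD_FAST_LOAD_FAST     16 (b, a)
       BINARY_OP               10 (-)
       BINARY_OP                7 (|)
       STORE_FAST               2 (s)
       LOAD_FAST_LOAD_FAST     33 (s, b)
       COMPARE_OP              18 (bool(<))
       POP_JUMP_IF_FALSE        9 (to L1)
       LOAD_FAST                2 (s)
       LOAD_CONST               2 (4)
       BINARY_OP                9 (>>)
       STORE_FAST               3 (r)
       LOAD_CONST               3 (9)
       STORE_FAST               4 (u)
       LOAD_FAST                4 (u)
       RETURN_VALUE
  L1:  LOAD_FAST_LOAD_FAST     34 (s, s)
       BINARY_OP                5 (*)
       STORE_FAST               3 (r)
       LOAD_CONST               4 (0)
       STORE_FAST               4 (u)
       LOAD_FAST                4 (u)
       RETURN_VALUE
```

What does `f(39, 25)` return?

9

LOAD_FAST a → push 39. Stack: [39]
LOAD_CONST → push 11. Stack: [39, 11]
BINARY_OP * → 39 * 11 = 429. Stack: [429]
LOAD_FAST_LOAD_FAST b,a → push 25,39. Stack: [429, 25, 39]
BINARY_OP - → 25 - 39 = -14. Stack: [429, -14]
BINARY_OP | → 429 | -14 = -1. Stack: [-1]
STORE_FAST s → s=-1. Stack: []
LOAD_FAST_LOAD_FAST s,b → push -1,25. Stack: [-1, 25]
COMPARE_OP bool(<) → -1 vs 25 = True. Stack: [True]
POP_JUMP_IF_FALSE → pop True; no jump. Stack: []
LOAD_FAST s → push -1. Stack: [-1]
LOAD_CONST → push 4. Stack: [-1, 4]
BINARY_OP >> → -1 >> 4 = -1. Stack: [-1]
STORE_FAST r → r=-1. Stack: []
LOAD_CONST → push 9. Stack: [9]
STORE_FAST u → u=9. Stack: []
LOAD_FAST u → push 9. Stack: [9]
RETURN_VALUE → return 9.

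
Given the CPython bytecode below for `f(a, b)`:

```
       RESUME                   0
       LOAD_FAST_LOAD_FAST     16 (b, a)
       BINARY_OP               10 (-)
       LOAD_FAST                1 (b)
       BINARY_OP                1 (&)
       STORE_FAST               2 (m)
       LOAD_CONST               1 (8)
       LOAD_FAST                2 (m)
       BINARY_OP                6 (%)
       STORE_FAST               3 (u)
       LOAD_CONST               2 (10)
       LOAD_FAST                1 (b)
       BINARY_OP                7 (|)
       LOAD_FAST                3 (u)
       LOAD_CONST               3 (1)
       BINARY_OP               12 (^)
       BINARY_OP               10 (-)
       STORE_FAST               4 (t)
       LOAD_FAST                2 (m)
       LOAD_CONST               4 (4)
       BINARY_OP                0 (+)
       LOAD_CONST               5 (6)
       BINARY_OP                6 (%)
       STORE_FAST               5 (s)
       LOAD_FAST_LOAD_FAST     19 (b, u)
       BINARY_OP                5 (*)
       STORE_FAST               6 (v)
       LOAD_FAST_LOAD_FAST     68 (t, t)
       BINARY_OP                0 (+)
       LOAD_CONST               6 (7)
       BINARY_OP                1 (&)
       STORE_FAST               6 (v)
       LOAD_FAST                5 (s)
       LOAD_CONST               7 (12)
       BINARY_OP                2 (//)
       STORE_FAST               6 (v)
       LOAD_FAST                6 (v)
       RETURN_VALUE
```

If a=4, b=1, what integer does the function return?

0

LOAD_FAST_LOAD_FAST b,a → push 1,4. Stack: [1, 4]
BINARY_OP - → 1 - 4 = -3. Stack: [-3]
LOAD_FAST b → push 1. Stack: [-3, 1]
BINARY_OP & → -3 & 1 = 1. Stack: [1]
STORE_FAST m → m=1. Stack: []
LOAD_CONST → push 8. Stack: [8]
LOAD_FAST m → push 1. Stack: [8, 1]
BINARY_OP % → 8 % 1 = 0. Stack: [0]
STORE_FAST u → u=0. Stack: []
LOAD_CONST → push 10. Stack: [10]
LOAD_FAST b → push 1. Stack: [10, 1]
BINARY_OP | → 10 | 1 = 11. Stack: [11]
LOAD_FAST u → push 0. Stack: [11, 0]
LOAD_CONST → push 1. Stack: [11, 0, 1]
BINARY_OP ^ → 0 ^ 1 = 1. Stack: [11, 1]
BINARY_OP - → 11 - 1 = 10. Stack: [10]
STORE_FAST t → t=10. Stack: []
LOAD_FAST m → push 1. Stack: [1]
LOAD_CONST → push 4. Stack: [1, 4]
BINARY_OP + → 1 + 4 = 5. Stack: [5]
LOAD_CONST → push 6. Stack: [5, 6]
BINARY_OP % → 5 % 6 = 5. Stack: [5]
STORE_FAST s → s=5. Stack: []
LOAD_FAST_LOAD_FAST b,u → push 1,0. Stack: [1, 0]
BINARY_OP * → 1 * 0 = 0. Stack: [0]
STORE_FAST v → v=0. Stack: []
LOAD_FAST_LOAD_FAST t,t → push 10,10. Stack: [10, 10]
BINARY_OP + → 10 + 10 = 20. Stack: [20]
LOAD_CONST → push 7. Stack: [20, 7]
BINARY_OP & → 20 & 7 = 4. Stack: [4]
STORE_FAST v → v=4. Stack: []
LOAD_FAST s → push 5. Stack: [5]
LOAD_CONST → push 12. Stack: [5, 12]
BINARY_OP // → 5 // 12 = 0. Stack: [0]
STORE_FAST v → v=0. Stack: []
LOAD_FAST v → push 0. Stack: [0]
RETURN_VALUE → return 0.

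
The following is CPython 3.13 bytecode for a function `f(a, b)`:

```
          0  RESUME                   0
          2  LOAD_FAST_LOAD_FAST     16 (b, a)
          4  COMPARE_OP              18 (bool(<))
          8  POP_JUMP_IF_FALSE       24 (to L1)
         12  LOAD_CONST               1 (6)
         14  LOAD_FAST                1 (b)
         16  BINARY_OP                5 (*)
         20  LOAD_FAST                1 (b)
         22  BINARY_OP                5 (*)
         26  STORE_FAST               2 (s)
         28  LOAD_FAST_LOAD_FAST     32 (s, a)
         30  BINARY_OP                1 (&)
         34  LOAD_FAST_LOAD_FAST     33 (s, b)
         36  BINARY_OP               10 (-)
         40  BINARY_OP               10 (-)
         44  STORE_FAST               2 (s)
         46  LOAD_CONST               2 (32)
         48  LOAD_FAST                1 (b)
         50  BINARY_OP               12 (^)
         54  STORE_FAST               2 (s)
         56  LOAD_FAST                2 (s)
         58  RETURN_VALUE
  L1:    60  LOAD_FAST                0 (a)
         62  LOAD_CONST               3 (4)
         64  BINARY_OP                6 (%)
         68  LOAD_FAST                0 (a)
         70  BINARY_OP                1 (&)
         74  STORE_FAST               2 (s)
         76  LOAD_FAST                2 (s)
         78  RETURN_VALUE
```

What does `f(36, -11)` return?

-43

LOAD_FAST_LOAD_FAST b,a → push -11,36. Stack: [-11, 36]
COMPARE_OP bool(<) → -11 vs 36 = True. Stack: [True]
POP_JUMP_IF_FALSE → pop True; no jump. Stack: []
LOAD_CONST → push 6. Stack: [6]
LOAD_FAST b → push -11. Stack: [6, -11]
BINARY_OP * → 6 * -11 = -66. Stack: [-66]
LOAD_FAST b → push -11. Stack: [-66, -11]
BINARY_OP * → -66 * -11 = 726. Stack: [726]
STORE_FAST s → s=726. Stack: []
LOAD_FAST_LOAD_FAST s,a → push 726,36. Stack: [726, 36]
BINARY_OP & → 726 & 36 = 4. Stack: [4]
LOAD_FAST_LOAD_FAST s,b → push 726,-11. Stack: [4, 726, -11]
BINARY_OP - → 726 - -11 = 737. Stack: [4, 737]
BINARY_OP - → 4 - 737 = -733. Stack: [-733]
STORE_FAST s → s=-733. Stack: []
LOAD_CONST → push 32. Stack: [32]
LOAD_FAST b → push -11. Stack: [32, -11]
BINARY_OP ^ → 32 ^ -11 = -43. Stack: [-43]
STORE_FAST s → s=-43. Stack: []
LOAD_FAST s → push -43. Stack: [-43]
RETURN_VALUE → return -43.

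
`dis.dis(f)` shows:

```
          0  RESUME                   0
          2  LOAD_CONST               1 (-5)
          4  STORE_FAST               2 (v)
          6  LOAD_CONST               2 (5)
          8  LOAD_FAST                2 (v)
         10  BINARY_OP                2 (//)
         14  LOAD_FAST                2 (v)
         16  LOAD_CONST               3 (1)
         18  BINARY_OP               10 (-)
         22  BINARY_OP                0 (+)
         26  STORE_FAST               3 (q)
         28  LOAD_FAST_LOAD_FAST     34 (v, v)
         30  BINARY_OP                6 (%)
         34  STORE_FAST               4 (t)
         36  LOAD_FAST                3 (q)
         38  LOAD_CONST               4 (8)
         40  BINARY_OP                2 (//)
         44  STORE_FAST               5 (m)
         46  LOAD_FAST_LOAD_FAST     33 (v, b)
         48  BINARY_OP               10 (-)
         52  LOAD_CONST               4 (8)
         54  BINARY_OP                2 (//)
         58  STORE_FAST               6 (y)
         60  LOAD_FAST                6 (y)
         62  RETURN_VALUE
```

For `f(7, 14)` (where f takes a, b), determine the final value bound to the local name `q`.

-7

LOAD_CONST → push -5. Stack: [-5]
STORE_FAST v → v=-5. Stack: []
LOAD_CONST → push 5. Stack: [5]
LOAD_FAST v → push -5. Stack: [5, -5]
BINARY_OP // → 5 // -5 = -1. Stack: [-1]
LOAD_FAST v → push -5. Stack: [-1, -5]
LOAD_CONST → push 1. Stack: [-1, -5, 1]
BINARY_OP - → -5 - 1 = -6. Stack: [-1, -6]
BINARY_OP + → -1 + -6 = -7. Stack: [-7]
STORE_FAST q → q=-7. Stack: []
LOAD_FAST_LOAD_FAST v,v → push -5,-5. Stack: [-5, -5]
BINARY_OP % → -5 % -5 = 0. Stack: [0]
STORE_FAST t → t=0. Stack: []
LOAD_FAST q → push -7. Stack: [-7]
LOAD_CONST → push 8. Stack: [-7, 8]
BINARY_OP // → -7 // 8 = -1. Stack: [-1]
STORE_FAST m → m=-1. Stack: []
LOAD_FAST_LOAD_FAST v,b → push -5,14. Stack: [-5, 14]
BINARY_OP - → -5 - 14 = -19. Stack: [-19]
LOAD_CONST → push 8. Stack: [-19, 8]
BINARY_OP // → -19 // 8 = -3. Stack: [-3]
STORE_FAST y → y=-3. Stack: []
LOAD_FAST y → push -3. Stack: [-3]
RETURN_VALUE → return -3.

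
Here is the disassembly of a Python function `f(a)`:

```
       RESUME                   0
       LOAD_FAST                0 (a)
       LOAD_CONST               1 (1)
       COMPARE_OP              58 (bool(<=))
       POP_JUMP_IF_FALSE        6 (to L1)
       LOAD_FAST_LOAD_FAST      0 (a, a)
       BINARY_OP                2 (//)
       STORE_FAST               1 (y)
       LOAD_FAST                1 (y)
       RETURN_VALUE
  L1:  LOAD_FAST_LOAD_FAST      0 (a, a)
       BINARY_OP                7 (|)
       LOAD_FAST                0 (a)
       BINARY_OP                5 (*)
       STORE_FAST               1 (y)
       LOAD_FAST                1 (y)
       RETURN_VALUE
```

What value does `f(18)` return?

324

LOAD_FAST a → push 18. Stack: [18]
LOAD_CONST → push 1. Stack: [18, 1]
COMPARE_OP bool(<=) → 18 vs 1 = False. Stack: [False]
POP_JUMP_IF_FALSE → pop False; jump. Stack: []
LOAD_FAST_LOAD_FAST a,a → push 18,18. Stack: [18, 18]
BINARY_OP | → 18 | 18 = 18. Stack: [18]
LOAD_FAST a → push 18. Stack: [18, 18]
BINARY_OP * → 18 * 18 = 324. Stack: [324]
STORE_FAST y → y=324. Stack: []
LOAD_FAST y → push 324. Stack: [324]
RETURN_VALUE → return 324.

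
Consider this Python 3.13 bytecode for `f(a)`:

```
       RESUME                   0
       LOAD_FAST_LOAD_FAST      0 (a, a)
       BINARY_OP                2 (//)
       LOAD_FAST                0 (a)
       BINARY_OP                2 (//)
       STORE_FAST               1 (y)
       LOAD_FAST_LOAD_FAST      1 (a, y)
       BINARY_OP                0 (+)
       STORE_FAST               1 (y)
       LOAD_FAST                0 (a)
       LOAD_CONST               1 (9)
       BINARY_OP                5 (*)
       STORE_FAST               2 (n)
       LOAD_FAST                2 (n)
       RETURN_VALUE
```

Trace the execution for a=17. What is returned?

LOAD_FAST_LOAD_FAST a,a → push 17,17. Stack: [17, 17]
BINARY_OP // → 17 // 17 = 1. Stack: [1]
LOAD_FAST a → push 17. Stack: [1, 17]
BINARY_OP // → 1 // 17 = 0. Stack: [0]
STORE_FAST y → y=0. Stack: []
LOAD_FAST_LOAD_FAST a,y → push 17,0. Stack: [17, 0]
BINARY_OP + → 17 + 0 = 17. Stack: [17]
STORE_FAST y → y=17. Stack: []
LOAD_FAST a → push 17. Stack: [17]
LOAD_CONST → push 9. Stack: [17, 9]
BINARY_OP * → 17 * 9 = 153. Stack: [153]
STORE_FAST n → n=153. Stack: []
LOAD_FAST n → push 153. Stack: [153]
RETURN_VALUE → return 153.

153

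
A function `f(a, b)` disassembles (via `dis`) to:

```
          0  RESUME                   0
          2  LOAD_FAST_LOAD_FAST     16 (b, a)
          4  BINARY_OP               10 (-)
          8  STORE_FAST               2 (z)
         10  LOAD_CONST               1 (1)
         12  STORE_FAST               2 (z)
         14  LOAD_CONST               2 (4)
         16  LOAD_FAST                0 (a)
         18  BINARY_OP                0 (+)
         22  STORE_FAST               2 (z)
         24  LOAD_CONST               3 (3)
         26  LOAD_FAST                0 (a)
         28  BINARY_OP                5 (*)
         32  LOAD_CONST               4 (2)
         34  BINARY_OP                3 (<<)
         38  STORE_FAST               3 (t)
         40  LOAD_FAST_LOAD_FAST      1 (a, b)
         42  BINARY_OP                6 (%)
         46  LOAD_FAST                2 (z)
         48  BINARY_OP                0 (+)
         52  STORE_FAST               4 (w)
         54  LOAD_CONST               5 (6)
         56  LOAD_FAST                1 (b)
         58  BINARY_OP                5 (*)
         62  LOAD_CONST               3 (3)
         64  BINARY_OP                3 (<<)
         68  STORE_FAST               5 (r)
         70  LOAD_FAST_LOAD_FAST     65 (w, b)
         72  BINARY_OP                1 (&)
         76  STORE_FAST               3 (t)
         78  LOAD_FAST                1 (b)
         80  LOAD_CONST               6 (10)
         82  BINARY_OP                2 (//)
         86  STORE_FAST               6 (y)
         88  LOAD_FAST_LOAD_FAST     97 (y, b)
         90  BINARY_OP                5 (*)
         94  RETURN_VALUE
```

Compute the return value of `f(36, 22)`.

44

LOAD_FAST_LOAD_FAST b,a → push 22,36. Stack: [22, 36]
BINARY_OP - → 22 - 36 = -14. Stack: [-14]
STORE_FAST z → z=-14. Stack: []
LOAD_CONST → push 1. Stack: [1]
STORE_FAST z → z=1. Stack: []
LOAD_CONST → push 4. Stack: [4]
LOAD_FAST a → push 36. Stack: [4, 36]
BINARY_OP + → 4 + 36 = 40. Stack: [40]
STORE_FAST z → z=40. Stack: []
LOAD_CONST → push 3. Stack: [3]
LOAD_FAST a → push 36. Stack: [3, 36]
BINARY_OP * → 3 * 36 = 108. Stack: [108]
LOAD_CONST → push 2. Stack: [108, 2]
BINARY_OP << → 108 << 2 = 432. Stack: [432]
STORE_FAST t → t=432. Stack: []
LOAD_FAST_LOAD_FAST a,b → push 36,22. Stack: [36, 22]
BINARY_OP % → 36 % 22 = 14. Stack: [14]
LOAD_FAST z → push 40. Stack: [14, 40]
BINARY_OP + → 14 + 40 = 54. Stack: [54]
STORE_FAST w → w=54. Stack: []
LOAD_CONST → push 6. Stack: [6]
LOAD_FAST b → push 22. Stack: [6, 22]
BINARY_OP * → 6 * 22 = 132. Stack: [132]
LOAD_CONST → push 3. Stack: [132, 3]
BINARY_OP << → 132 << 3 = 1056. Stack: [1056]
STORE_FAST r → r=1056. Stack: []
LOAD_FAST_LOAD_FAST w,b → push 54,22. Stack: [54, 22]
BINARY_OP & → 54 & 22 = 22. Stack: [22]
STORE_FAST t → t=22. Stack: []
LOAD_FAST b → push 22. Stack: [22]
LOAD_CONST → push 10. Stack: [22, 10]
BINARY_OP // → 22 // 10 = 2. Stack: [2]
STORE_FAST y → y=2. Stack: []
LOAD_FAST_LOAD_FAST y,b → push 2,22. Stack: [2, 22]
BINARY_OP * → 2 * 22 = 44. Stack: [44]
RETURN_VALUE → return 44.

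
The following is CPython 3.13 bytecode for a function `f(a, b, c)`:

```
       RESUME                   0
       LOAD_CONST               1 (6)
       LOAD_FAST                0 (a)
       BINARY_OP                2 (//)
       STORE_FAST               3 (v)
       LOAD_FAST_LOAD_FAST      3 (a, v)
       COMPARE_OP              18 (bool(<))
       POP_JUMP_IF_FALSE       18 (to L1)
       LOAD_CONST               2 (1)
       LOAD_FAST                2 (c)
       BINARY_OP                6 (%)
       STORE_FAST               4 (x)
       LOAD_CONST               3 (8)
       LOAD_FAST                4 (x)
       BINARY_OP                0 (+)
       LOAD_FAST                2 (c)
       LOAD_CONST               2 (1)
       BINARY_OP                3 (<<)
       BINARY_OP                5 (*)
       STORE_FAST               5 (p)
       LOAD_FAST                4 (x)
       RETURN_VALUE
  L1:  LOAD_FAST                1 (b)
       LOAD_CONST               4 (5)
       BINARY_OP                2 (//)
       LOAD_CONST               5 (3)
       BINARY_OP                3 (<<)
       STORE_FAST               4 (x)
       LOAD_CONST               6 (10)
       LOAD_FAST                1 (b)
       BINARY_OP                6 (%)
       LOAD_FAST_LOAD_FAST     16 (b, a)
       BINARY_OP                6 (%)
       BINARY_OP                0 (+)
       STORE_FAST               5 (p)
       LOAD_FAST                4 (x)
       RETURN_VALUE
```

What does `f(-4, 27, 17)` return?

1

LOAD_CONST → push 6. Stack: [6]
LOAD_FAST a → push -4. Stack: [6, -4]
BINARY_OP // → 6 // -4 = -2. Stack: [-2]
STORE_FAST v → v=-2. Stack: []
LOAD_FAST_LOAD_FAST a,v → push -4,-2. Stack: [-4, -2]
COMPARE_OP bool(<) → -4 vs -2 = True. Stack: [True]
POP_JUMP_IF_FALSE → pop True; no jump. Stack: []
LOAD_CONST → push 1. Stack: [1]
LOAD_FAST c → push 17. Stack: [1, 17]
BINARY_OP % → 1 % 17 = 1. Stack: [1]
STORE_FAST x → x=1. Stack: []
LOAD_CONST → push 8. Stack: [8]
LOAD_FAST x → push 1. Stack: [8, 1]
BINARY_OP + → 8 + 1 = 9. Stack: [9]
LOAD_FAST c → push 17. Stack: [9, 17]
LOAD_CONST → push 1. Stack: [9, 17, 1]
BINARY_OP << → 17 << 1 = 34. Stack: [9, 34]
BINARY_OP * → 9 * 34 = 306. Stack: [306]
STORE_FAST p → p=306. Stack: []
LOAD_FAST x → push 1. Stack: [1]
RETURN_VALUE → return 1.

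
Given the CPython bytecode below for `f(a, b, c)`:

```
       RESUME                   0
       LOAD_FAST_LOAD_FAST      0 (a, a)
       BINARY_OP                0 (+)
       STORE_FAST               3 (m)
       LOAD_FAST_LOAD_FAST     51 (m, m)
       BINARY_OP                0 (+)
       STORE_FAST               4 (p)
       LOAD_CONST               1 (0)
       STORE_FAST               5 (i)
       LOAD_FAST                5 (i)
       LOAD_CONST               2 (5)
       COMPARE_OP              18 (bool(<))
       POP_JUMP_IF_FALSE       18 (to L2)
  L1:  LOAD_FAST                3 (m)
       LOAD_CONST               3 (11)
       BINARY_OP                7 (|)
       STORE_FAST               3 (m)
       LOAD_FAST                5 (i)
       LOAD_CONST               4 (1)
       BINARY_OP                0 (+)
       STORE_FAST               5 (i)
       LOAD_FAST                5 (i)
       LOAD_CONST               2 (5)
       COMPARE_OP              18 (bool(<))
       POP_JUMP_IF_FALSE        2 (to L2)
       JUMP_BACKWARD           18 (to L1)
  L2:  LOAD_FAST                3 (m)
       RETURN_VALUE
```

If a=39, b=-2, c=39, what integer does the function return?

LOAD_FAST_LOAD_FAST a,a → push 39,39
BINARY_OP + → 39 + 39 = 78
STORE_FAST m → m=78
LOAD_FAST_LOAD_FAST m,m → push 78,78
BINARY_OP + → 78 + 78 = 156
STORE_FAST p → p=156
LOAD_CONST → push 0
STORE_FAST i → i=0
LOAD_FAST i → push 0
LOAD_CONST → push 5
COMPARE_OP bool(<) → 0 vs 5 = True
POP_JUMP_IF_FALSE → pop True; no jump
LOAD_FAST m → push 78
LOAD_CONST → push 11
BINARY_OP | → 78 | 11 = 79
STORE_FAST m → m=79
LOAD_FAST i → push 0
LOAD_CONST → push 1
BINARY_OP + → 0 + 1 = 1
STORE_FAST i → i=1
LOAD_FAST i → push 1
LOAD_CONST → push 5
COMPARE_OP bool(<) → 1 vs 5 = True
POP_JUMP_IF_FALSE → pop True; no jump
LOAD_FAST m → push 79
LOAD_CONST → push 11
BINARY_OP | → 79 | 11 = 79
STORE_FAST m → m=79
LOAD_FAST i → push 1
LOAD_CONST → push 1
BINARY_OP + → 1 + 1 = 2
STORE_FAST i → i=2
LOAD_FAST i → push 2
LOAD_CONST → push 5
COMPARE_OP bool(<) → 2 vs 5 = True
POP_JUMP_IF_FALSE → pop True; no jump
LOAD_FAST m → push 79
LOAD_CONST → push 11
BINARY_OP | → 79 | 11 = 79
STORE_FAST m → m=79
LOAD_FAST i → push 2
LOAD_CONST → push 1
BINARY_OP + → 2 + 1 = 3
STORE_FAST i → i=3
LOAD_FAST i → push 3
LOAD_CONST → push 5
COMPARE_OP bool(<) → 3 vs 5 = True
POP_JUMP_IF_FALSE → pop True; no jump
LOAD_FAST m → push 79
LOAD_CONST → push 11
BINARY_OP | → 79 | 11 = 79
STORE_FAST m → m=79
LOAD_FAST i → push 3
LOAD_CONST → push 1
BINARY_OP + → 3 + 1 = 4
STORE_FAST i → i=4
LOAD_FAST i → push 4
LOAD_CONST → push 5
COMPARE_OP bool(<) → 4 vs 5 = True
POP_JUMP_IF_FALSE → pop True; no jump
LOAD_FAST m → push 79
LOAD_CONST → push 11
BINARY_OP | → 79 | 11 = 79
STORE_FAST m → m=79
LOAD_FAST i → push 4
LOAD_CONST → push 1
BINARY_OP + → 4 + 1 = 5
STORE_FAST i → i=5
LOAD_FAST i → push 5
LOAD_CONST → push 5
COMPARE_OP bool(<) → 5 vs 5 = False
POP_JUMP_IF_FALSE → pop False; jump
LOAD_FAST m → push 79
RETURN_VALUE → return 79.

79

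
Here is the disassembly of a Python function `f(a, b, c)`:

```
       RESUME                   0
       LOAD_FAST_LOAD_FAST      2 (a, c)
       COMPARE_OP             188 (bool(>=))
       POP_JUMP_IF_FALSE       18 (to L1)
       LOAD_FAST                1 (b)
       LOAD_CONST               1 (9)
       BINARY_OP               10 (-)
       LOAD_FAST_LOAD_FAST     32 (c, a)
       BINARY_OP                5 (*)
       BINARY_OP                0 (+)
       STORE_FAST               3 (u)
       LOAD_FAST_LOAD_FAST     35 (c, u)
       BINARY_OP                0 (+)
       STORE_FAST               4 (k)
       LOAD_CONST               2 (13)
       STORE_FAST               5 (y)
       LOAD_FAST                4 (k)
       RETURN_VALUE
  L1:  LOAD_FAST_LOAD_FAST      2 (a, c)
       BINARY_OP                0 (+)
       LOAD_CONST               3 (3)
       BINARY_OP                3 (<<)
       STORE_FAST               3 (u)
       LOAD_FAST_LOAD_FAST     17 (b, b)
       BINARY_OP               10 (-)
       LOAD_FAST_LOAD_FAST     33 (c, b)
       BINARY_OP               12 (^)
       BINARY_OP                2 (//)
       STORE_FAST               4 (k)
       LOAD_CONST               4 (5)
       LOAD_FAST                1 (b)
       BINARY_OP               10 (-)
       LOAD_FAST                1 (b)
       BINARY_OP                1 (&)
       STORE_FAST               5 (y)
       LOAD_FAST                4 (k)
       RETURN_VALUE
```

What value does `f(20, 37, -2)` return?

LOAD_FAST_LOAD_FAST a,c → push 20,-2. Stack: [20, -2]
COMPARE_OP bool(>=) → 20 vs -2 = True. Stack: [True]
POP_JUMP_IF_FALSE → pop True; no jump. Stack: []
LOAD_FAST b → push 37. Stack: [37]
LOAD_CONST → push 9. Stack: [37, 9]
BINARY_OP - → 37 - 9 = 28. Stack: [28]
LOAD_FAST_LOAD_FAST c,a → push -2,20. Stack: [28, -2, 20]
BINARY_OP * → -2 * 20 = -40. Stack: [28, -40]
BINARY_OP + → 28 + -40 = -12. Stack: [-12]
STORE_FAST u → u=-12. Stack: []
LOAD_FAST_LOAD_FAST c,u → push -2,-12. Stack: [-2, -12]
BINARY_OP + → -2 + -12 = -14. Stack: [-14]
STORE_FAST k → k=-14. Stack: []
LOAD_CONST → push 13. Stack: [13]
STORE_FAST y → y=13. Stack: []
LOAD_FAST k → push -14. Stack: [-14]
RETURN_VALUE → return -14.

-14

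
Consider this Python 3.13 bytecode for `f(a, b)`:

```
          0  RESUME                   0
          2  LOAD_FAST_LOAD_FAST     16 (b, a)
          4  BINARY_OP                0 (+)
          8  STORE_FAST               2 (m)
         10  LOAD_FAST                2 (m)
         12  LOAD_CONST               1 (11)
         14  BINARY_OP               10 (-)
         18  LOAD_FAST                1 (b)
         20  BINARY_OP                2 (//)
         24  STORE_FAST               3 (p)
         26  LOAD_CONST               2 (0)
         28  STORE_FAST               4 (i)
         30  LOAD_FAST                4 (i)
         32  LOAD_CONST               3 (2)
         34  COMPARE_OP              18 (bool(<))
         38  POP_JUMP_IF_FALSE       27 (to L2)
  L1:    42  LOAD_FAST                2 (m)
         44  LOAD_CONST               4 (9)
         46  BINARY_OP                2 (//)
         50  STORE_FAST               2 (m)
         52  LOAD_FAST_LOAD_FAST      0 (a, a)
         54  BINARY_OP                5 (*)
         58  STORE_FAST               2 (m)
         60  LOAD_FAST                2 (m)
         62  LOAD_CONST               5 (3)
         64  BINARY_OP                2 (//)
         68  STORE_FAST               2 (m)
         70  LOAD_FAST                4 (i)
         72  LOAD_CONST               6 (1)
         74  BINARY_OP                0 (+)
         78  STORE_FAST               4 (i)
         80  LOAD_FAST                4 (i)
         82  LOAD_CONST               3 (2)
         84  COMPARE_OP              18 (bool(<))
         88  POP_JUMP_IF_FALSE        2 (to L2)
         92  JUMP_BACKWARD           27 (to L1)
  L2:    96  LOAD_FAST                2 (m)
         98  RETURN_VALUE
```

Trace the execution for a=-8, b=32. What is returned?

LOAD_FAST_LOAD_FAST b,a → push 32,-8. Stack: [32, -8]
BINARY_OP + → 32 + -8 = 24. Stack: [24]
STORE_FAST m → m=24. Stack: []
LOAD_FAST m → push 24. Stack: [24]
LOAD_CONST → push 11. Stack: [24, 11]
BINARY_OP - → 24 - 11 = 13. Stack: [13]
LOAD_FAST b → push 32. Stack: [13, 32]
BINARY_OP // → 13 // 32 = 0. Stack: [0]
STORE_FAST p → p=0. Stack: []
LOAD_CONST → push 0. Stack: [0]
STORE_FAST i → i=0. Stack: []
LOAD_FAST i → push 0. Stack: [0]
LOAD_CONST → push 2. Stack: [0, 2]
COMPARE_OP bool(<) → 0 vs 2 = True. Stack: [True]
POP_JUMP_IF_FALSE → pop True; no jump. Stack: []
LOAD_FAST m → push 24. Stack: [24]
LOAD_CONST → push 9. Stack: [24, 9]
BINARY_OP // → 24 // 9 = 2. Stack: [2]
STORE_FAST m → m=2. Stack: []
LOAD_FAST_LOAD_FAST a,a → push -8,-8. Stack: [-8, -8]
BINARY_OP * → -8 * -8 = 64. Stack: [64]
STORE_FAST m → m=64. Stack: []
LOAD_FAST m → push 64. Stack: [64]
LOAD_CONST → push 3. Stack: [64, 3]
BINARY_OP // → 64 // 3 = 21. Stack: [21]
STORE_FAST m → m=21. Stack: []
LOAD_FAST i → push 0. Stack: [0]
LOAD_CONST → push 1. Stack: [0, 1]
BINARY_OP + → 0 + 1 = 1. Stack: [1]
STORE_FAST i → i=1. Stack: []
LOAD_FAST i → push 1. Stack: [1]
LOAD_CONST → push 2. Stack: [1, 2]
COMPARE_OP bool(<) → 1 vs 2 = True. Stack: [True]
POP_JUMP_IF_FALSE → pop True; no jump. Stack: []
LOAD_FAST m → push 21. Stack: [21]
LOAD_CONST → push 9. Stack: [21, 9]
BINARY_OP // → 21 // 9 = 2. Stack: [2]
STORE_FAST m → m=2. Stack: []
LOAD_FAST_LOAD_FAST a,a → push -8,-8. Stack: [-8, -8]
BINARY_OP * → -8 * -8 = 64. Stack: [64]
STORE_FAST m → m=64. Stack: []
LOAD_FAST m → push 64. Stack: [64]
LOAD_CONST → push 3. Stack: [64, 3]
BINARY_OP // → 64 // 3 = 21. Stack: [21]
STORE_FAST m → m=21. Stack: []
LOAD_FAST i → push 1. Stack: [1]
LOAD_CONST → push 1. Stack: [1, 1]
BINARY_OP + → 1 + 1 = 2. Stack: [2]
STORE_FAST i → i=2. Stack: []
LOAD_FAST i → push 2. Stack: [2]
LOAD_CONST → push 2. Stack: [2, 2]
COMPARE_OP bool(<) → 2 vs 2 = False. Stack: [False]
POP_JUMP_IF_FALSE → pop False; jump. Stack: []
LOAD_FAST m → push 21. Stack: [21]
RETURN_VALUE → return 21.

21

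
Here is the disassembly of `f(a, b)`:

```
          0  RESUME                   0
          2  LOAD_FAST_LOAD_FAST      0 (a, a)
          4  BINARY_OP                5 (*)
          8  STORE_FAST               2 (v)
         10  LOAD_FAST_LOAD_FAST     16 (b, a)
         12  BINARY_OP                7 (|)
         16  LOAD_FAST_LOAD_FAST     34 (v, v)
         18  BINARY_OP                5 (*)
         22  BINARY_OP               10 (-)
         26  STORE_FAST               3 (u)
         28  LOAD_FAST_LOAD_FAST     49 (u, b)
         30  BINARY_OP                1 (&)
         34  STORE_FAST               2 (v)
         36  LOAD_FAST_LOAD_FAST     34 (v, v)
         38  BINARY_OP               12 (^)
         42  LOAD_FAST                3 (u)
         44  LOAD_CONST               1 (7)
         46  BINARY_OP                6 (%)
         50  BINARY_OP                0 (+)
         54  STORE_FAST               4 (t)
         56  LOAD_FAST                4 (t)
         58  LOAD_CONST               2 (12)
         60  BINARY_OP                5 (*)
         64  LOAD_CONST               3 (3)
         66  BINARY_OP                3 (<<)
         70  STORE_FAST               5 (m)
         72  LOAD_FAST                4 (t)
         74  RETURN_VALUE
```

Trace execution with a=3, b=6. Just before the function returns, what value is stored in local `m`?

LOAD_FAST_LOAD_FAST a,a → push 3,3. Stack: [3, 3]
BINARY_OP * → 3 * 3 = 9. Stack: [9]
STORE_FAST v → v=9. Stack: []
LOAD_FAST_LOAD_FAST b,a → push 6,3. Stack: [6, 3]
BINARY_OP | → 6 | 3 = 7. Stack: [7]
LOAD_FAST_LOAD_FAST v,v → push 9,9. Stack: [7, 9, 9]
BINARY_OP * → 9 * 9 = 81. Stack: [7, 81]
BINARY_OP - → 7 - 81 = -74. Stack: [-74]
STORE_FAST u → u=-74. Stack: []
LOAD_FAST_LOAD_FAST u,b → push -74,6. Stack: [-74, 6]
BINARY_OP & → -74 & 6 = 6. Stack: [6]
STORE_FAST v → v=6. Stack: []
LOAD_FAST_LOAD_FAST v,v → push 6,6. Stack: [6, 6]
BINARY_OP ^ → 6 ^ 6 = 0. Stack: [0]
LOAD_FAST u → push -74. Stack: [0, -74]
LOAD_CONST → push 7. Stack: [0, -74, 7]
BINARY_OP % → -74 % 7 = 3. Stack: [0, 3]
BINARY_OP + → 0 + 3 = 3. Stack: [3]
STORE_FAST t → t=3. Stack: []
LOAD_FAST t → push 3. Stack: [3]
LOAD_CONST → push 12. Stack: [3, 12]
BINARY_OP * → 3 * 12 = 36. Stack: [36]
LOAD_CONST → push 3. Stack: [36, 3]
BINARY_OP << → 36 << 3 = 288. Stack: [288]
STORE_FAST m → m=288. Stack: []
LOAD_FAST t → push 3. Stack: [3]
RETURN_VALUE → return 3.

288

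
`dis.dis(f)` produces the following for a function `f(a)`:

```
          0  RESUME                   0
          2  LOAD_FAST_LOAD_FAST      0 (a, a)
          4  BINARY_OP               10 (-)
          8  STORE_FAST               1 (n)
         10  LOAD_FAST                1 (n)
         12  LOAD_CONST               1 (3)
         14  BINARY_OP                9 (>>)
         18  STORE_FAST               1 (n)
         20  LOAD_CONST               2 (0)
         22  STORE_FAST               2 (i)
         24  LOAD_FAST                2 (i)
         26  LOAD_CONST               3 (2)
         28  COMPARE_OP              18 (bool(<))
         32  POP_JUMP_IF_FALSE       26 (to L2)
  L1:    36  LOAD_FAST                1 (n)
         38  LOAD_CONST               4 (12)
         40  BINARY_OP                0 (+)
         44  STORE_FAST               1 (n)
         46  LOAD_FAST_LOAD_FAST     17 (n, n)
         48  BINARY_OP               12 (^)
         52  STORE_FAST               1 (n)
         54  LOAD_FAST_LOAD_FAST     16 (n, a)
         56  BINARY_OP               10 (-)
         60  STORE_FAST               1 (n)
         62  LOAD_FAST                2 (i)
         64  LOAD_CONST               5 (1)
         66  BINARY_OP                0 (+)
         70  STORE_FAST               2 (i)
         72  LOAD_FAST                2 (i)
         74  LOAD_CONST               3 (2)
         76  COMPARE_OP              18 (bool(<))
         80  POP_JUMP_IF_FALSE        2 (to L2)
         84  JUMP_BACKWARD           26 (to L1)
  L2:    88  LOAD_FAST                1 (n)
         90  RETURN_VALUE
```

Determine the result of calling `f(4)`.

LOAD_FAST_LOAD_FAST a,a → push 4,4. Stack: [4, 4]
BINARY_OP - → 4 - 4 = 0. Stack: [0]
STORE_FAST n → n=0. Stack: []
LOAD_FAST n → push 0. Stack: [0]
LOAD_CONST → push 3. Stack: [0, 3]
BINARY_OP >> → 0 >> 3 = 0. Stack: [0]
STORE_FAST n → n=0. Stack: []
LOAD_CONST → push 0. Stack: [0]
STORE_FAST i → i=0. Stack: []
LOAD_FAST i → push 0. Stack: [0]
LOAD_CONST → push 2. Stack: [0, 2]
COMPARE_OP bool(<) → 0 vs 2 = True. Stack: [True]
POP_JUMP_IF_FALSE → pop True; no jump. Stack: []
LOAD_FAST n → push 0. Stack: [0]
LOAD_CONST → push 12. Stack: [0, 12]
BINARY_OP + → 0 + 12 = 12. Stack: [12]
STORE_FAST n → n=12. Stack: []
LOAD_FAST_LOAD_FAST n,n → push 12,12. Stack: [12, 12]
BINARY_OP ^ → 12 ^ 12 = 0. Stack: [0]
STORE_FAST n → n=0. Stack: []
LOAD_FAST_LOAD_FAST n,a → push 0,4. Stack: [0, 4]
BINARY_OP - → 0 - 4 = -4. Stack: [-4]
STORE_FAST n → n=-4. Stack: []
LOAD_FAST i → push 0. Stack: [0]
LOAD_CONST → push 1. Stack: [0, 1]
BINARY_OP + → 0 + 1 = 1. Stack: [1]
STORE_FAST i → i=1. Stack: []
LOAD_FAST i → push 1. Stack: [1]
LOAD_CONST → push 2. Stack: [1, 2]
COMPARE_OP bool(<) → 1 vs 2 = True. Stack: [True]
POP_JUMP_IF_FALSE → pop True; no jump. Stack: []
LOAD_FAST n → push -4. Stack: [-4]
LOAD_CONST → push 12. Stack: [-4, 12]
BINARY_OP + → -4 + 12 = 8. Stack: [8]
STORE_FAST n → n=8. Stack: []
LOAD_FAST_LOAD_FAST n,n → push 8,8. Stack: [8, 8]
BINARY_OP ^ → 8 ^ 8 = 0. Stack: [0]
STORE_FAST n → n=0. Stack: []
LOAD_FAST_LOAD_FAST n,a → push 0,4. Stack: [0, 4]
BINARY_OP - → 0 - 4 = -4. Stack: [-4]
STORE_FAST n → n=-4. Stack: []
LOAD_FAST i → push 1. Stack: [1]
LOAD_CONST → push 1. Stack: [1, 1]
BINARY_OP + → 1 + 1 = 2. Stack: [2]
STORE_FAST i → i=2. Stack: []
LOAD_FAST i → push 2. Stack: [2]
LOAD_CONST → push 2. Stack: [2, 2]
COMPARE_OP bool(<) → 2 vs 2 = False. Stack: [False]
POP_JUMP_IF_FALSE → pop False; jump. Stack: []
LOAD_FAST n → push -4. Stack: [-4]
RETURN_VALUE → return -4.

-4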